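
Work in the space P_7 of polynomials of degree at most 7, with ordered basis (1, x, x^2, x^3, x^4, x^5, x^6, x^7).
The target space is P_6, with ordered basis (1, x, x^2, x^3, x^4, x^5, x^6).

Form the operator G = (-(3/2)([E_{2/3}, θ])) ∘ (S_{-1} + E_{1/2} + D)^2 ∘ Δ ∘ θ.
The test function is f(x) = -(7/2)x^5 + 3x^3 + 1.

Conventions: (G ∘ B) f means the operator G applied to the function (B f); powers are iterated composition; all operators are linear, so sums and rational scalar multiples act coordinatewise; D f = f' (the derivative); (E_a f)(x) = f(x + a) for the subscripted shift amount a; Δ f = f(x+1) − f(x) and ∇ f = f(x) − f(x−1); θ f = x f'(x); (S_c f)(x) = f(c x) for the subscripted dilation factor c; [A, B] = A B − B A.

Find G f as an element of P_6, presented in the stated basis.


the result is g(x) = 1400x^3 + 5950x^2 + (48527/3)x + 684701/54

θ f = -(35/2)x^5 + 9x^3
Δ θ f = -(175/2)x^4 - 175x^3 - 148x^2 - (121/2)x - 17/2
S_{-1} (Δ ∘ θ) f = -(175/2)x^4 + 175x^3 - 148x^2 + (121/2)x - 17/2
E_{1/2} (Δ ∘ θ) f = -(175/2)x^4 - 350x^3 - (2167/4)x^2 - (767/2)x - 3299/32
D (Δ ∘ θ) f = -350x^3 - 525x^2 - 296x - 121/2
(S_{-1} + E_{1/2} + D) (Δ ∘ θ) f = -175x^4 - 525x^3 - (4859/4)x^2 - 619x - 5507/32
S_{-1} (S_{-1} + E_{1/2} + D) (Δ ∘ θ) f = -175x^4 + 525x^3 - (4859/4)x^2 + 619x - 5507/32
E_{1/2} (S_{-1} + E_{1/2} + D) (Δ ∘ θ) f = -175x^4 - 875x^3 - (9059/4)x^2 - 2315x - 27579/32
D (S_{-1} + E_{1/2} + D) (Δ ∘ θ) f = -700x^3 - 1575x^2 - (4859/2)x - 619
(S_{-1} + E_{1/2} + D) (S_{-1} + E_{1/2} + D) (Δ ∘ θ) f = -350x^4 - 1050x^3 - (10109/2)x^2 - (8251/2)x - 26447/16
θ (S_{-1} + E_{1/2} + D)^2 (Δ ∘ θ) f = -1400x^4 - 3150x^3 - 10109x^2 - (8251/2)x
E_{2/3} θ (S_{-1} + E_{1/2} + D)^2 (Δ ∘ θ) f = -1400x^4 - (20650/3)x^3 - (60427/3)x^2 - (1267025/54)x - 684701/81
E_{2/3} (S_{-1} + E_{1/2} + D)^2 (Δ ∘ θ) f = -350x^4 - (5950/3)x^3 - (48527/6)x^2 - (684701/54)x - 9110831/1296
θ E_{2/3} (S_{-1} + E_{1/2} + D)^2 (Δ ∘ θ) f = -1400x^4 - 5950x^3 - (48527/3)x^2 - (684701/54)x
[E_{2/3}, θ] (S_{-1} + E_{1/2} + D)^2 (Δ ∘ θ) f = -(2800/3)x^3 - (11900/3)x^2 - (97054/9)x - 684701/81
(-(3/2)([E_{2/3}, θ])) (S_{-1} + E_{1/2} + D)^2 (Δ ∘ θ) f = 1400x^3 + 5950x^2 + (48527/3)x + 684701/54


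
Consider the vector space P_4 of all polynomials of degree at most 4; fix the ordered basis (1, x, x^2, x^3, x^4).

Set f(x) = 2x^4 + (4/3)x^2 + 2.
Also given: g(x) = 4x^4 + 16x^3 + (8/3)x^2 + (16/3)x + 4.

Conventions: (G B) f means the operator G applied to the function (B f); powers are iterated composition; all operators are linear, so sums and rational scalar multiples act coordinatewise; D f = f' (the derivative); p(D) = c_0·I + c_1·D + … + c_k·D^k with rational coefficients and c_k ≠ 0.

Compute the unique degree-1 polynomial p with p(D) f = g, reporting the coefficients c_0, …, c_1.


c_0 = 2, c_1 = 2

D^0 f = 2x^4 + (4/3)x^2 + 2
D^1 f = 8x^3 + (8/3)x
matching coefficients of g against c_0 f + c_1 Df + … from the top degree down determines the c_i
solution: c_0 = 2, c_1 = 2


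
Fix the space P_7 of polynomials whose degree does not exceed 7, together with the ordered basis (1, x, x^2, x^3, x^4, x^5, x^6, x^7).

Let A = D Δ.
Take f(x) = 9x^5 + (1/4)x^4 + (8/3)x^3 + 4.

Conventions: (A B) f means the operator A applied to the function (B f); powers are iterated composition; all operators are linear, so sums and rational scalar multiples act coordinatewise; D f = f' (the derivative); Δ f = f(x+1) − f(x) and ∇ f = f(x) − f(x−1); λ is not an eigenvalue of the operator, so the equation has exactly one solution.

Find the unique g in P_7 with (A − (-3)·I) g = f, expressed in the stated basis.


write g with unknown coordinates in the stated basis and equate coefficients in (A − (-3)·I) g = f
solving from the highest basis element down gives g = 3x^5 + (1/12)x^4 - (172/9)x^3 - (91/3)x^2 + (161/9)x + 320/9
check: A g = 60x^3 + 91x^2 - (161/3)x - 308/3
so A g − (-3)·g = 9x^5 + (1/4)x^4 + (8/3)x^3 + 4 = f ✓

the result is g(x) = 3x^5 + (1/12)x^4 - (172/9)x^3 - (91/3)x^2 + (161/9)x + 320/9


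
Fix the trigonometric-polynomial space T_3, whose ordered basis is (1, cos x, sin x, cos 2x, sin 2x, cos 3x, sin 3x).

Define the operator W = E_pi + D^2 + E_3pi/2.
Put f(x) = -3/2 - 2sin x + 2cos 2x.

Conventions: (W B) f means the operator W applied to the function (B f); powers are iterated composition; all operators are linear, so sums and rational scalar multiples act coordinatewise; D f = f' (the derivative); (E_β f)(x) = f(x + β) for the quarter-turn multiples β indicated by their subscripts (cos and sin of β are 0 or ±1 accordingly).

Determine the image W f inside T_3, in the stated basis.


g(x) = -3 + 2cos x + 4sin x - 8cos 2x

E_pi f = -3/2 + 2sin x + 2cos 2x
D f = -2cos x - 4sin 2x
D D f = 2sin x - 8cos 2x
E_3pi/2 f = -3/2 + 2cos x - 2cos 2x
(E_pi + D^2 + E_3pi/2) f = -3 + 2cos x + 4sin x - 8cos 2x


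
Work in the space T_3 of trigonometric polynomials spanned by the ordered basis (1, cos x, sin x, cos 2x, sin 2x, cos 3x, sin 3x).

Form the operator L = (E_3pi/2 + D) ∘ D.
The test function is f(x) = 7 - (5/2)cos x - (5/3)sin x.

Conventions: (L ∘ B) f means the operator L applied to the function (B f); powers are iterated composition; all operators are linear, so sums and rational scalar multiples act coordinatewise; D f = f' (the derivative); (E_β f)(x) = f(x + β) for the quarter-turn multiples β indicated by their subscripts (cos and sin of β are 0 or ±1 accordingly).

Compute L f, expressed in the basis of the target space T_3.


g(x) = 0

D f = -(5/3)cos x + (5/2)sin x
E_3pi/2 D f = -(5/2)cos x - (5/3)sin x
D D f = (5/2)cos x + (5/3)sin x
(E_3pi/2 + D) D f = 0


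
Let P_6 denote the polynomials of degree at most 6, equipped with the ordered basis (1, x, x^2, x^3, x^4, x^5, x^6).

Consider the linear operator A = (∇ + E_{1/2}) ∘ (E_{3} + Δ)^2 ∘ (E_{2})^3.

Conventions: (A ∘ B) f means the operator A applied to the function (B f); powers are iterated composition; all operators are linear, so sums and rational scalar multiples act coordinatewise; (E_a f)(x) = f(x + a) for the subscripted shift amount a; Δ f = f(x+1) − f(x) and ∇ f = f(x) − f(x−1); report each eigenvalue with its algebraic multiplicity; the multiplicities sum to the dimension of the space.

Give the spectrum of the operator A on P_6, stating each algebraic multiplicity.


λ = 1 (multiplicity 7)

image of 1: 1
image of x: x + 31/2
image of x^2: x^2 + 31x + 901/4
image of x^3: x^3 + (93/2)x^2 + (2703/4)x + 24877/8
image of x^4: x^4 + 62x^3 + (2703/2)x^2 + (24877/2)x + 660961/16
image of x^5: x^5 + (155/2)x^4 + (4505/2)x^3 + (124385/4)x^2 + (3304805/16)x + 17083501/32
image of x^6: x^6 + 93x^5 + (13515/4)x^4 + (124385/2)x^3 + (9914415/16)x^2 + (51250503/16)x + 433139401/64
the matrix is upper triangular; its diagonal is (1, 1, 1, 1, 1, 1, 1)
for a triangular matrix the eigenvalues are the diagonal entries, with algebraic multiplicity their repetition count


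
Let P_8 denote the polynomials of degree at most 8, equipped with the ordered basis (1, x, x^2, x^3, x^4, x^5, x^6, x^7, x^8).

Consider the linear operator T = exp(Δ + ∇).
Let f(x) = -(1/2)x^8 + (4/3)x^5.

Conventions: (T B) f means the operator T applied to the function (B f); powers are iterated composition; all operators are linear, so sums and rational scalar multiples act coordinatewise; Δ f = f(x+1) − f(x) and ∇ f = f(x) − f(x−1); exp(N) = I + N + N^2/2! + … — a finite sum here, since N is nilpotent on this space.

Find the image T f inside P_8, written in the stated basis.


order-1 term: -8x^7 - 56x^5 + (40/3)x^4 - 56x^3 + (80/3)x^2 - 8x + 8/3
order-2 term: -56x^6 - 560x^4 + (160/3)x^3 - 896x^2 + (320/3)x - 128
order-3 term: -224x^5 - 2240x^3 + (320/3)x^2 - 2912x + 320/3
order-4 term: -560x^4 - 4480x^2 + (320/3)x - 2688
order-5 term: -896x^3 - 4480x + 128/3
order-6 term: -896x^2 - 1792
order-7 term: -512x
order-8 term: -128
the series for exp(Δ + ∇) f terminates at order 8
exp(Δ + ∇) f = -(1/2)x^8 - 8x^7 - 56x^6 - (836/3)x^5 - (3320/3)x^4 - (9416/3)x^3 - (18416/3)x^2 - (23096/3)x - 4584

the image equals g(x) = -(1/2)x^8 - 8x^7 - 56x^6 - (836/3)x^5 - (3320/3)x^4 - (9416/3)x^3 - (18416/3)x^2 - (23096/3)x - 4584


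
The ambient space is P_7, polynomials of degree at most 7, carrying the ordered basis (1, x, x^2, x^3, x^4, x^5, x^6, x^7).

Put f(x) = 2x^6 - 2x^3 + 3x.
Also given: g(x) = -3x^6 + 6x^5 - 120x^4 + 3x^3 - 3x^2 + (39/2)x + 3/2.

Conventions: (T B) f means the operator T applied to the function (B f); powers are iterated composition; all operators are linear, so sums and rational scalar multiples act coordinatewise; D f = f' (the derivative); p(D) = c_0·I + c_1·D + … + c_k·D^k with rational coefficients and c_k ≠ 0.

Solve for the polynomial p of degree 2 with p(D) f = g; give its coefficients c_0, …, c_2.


p(D) = -(3/2)·I + (1/2)·D − 2·D^2, i.e. c_0 = -3/2, c_1 = 1/2, c_2 = -2

D^0 f = 2x^6 - 2x^3 + 3x
D^1 f = 12x^5 - 6x^2 + 3
D^2 f = 60x^4 - 12x
matching coefficients of g against c_0 f + c_1 Df + … from the top degree down determines the c_i
solution: c_0 = -3/2, c_1 = 1/2, c_2 = -2


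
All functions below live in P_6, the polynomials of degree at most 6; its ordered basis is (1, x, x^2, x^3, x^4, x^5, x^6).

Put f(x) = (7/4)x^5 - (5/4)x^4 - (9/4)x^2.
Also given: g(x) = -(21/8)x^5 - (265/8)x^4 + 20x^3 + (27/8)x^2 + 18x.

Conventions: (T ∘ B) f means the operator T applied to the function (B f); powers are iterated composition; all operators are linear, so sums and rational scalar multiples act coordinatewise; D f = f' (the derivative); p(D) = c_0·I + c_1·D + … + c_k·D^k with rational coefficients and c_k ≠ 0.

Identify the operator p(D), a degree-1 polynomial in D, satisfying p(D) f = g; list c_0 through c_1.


c_0 = -3/2, c_1 = -4

D^0 f = (7/4)x^5 - (5/4)x^4 - (9/4)x^2
D^1 f = (35/4)x^4 - 5x^3 - (9/2)x
matching coefficients of g against c_0 f + c_1 Df + … from the top degree down determines the c_i
solution: c_0 = -3/2, c_1 = -4


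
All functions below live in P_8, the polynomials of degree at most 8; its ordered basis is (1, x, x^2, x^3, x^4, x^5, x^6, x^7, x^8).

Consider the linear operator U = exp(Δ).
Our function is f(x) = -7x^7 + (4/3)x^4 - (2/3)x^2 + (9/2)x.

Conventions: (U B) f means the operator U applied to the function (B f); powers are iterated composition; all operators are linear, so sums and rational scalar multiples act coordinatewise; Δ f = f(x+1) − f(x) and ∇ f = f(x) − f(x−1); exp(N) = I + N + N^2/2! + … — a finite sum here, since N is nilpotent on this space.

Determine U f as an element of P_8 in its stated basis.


order-1 term: -49x^6 - 147x^5 - 245x^4 - (719/3)x^3 - 139x^2 - 45x - 11/6
order-2 term: -147x^5 - 735x^4 - 1715x^3 - 2197x^2 - 1503x - 1297/3
order-3 term: -245x^4 - 1470x^3 - 3675x^2 - (13214/3)x - 2099
order-4 term: -245x^3 - 1470x^2 - 3185x - 7346/3
order-5 term: -147x^2 - 735x - 980
order-6 term: -49x - 147
order-7 term: -7
the series for exp(Δ) f terminates at order 7
exp(Δ) f = -7x^7 - 49x^6 - 294x^5 - (3671/3)x^4 - (11009/3)x^3 - (22886/3)x^2 - (59503/6)x - 36695/6

g(x) = -7x^7 - 49x^6 - 294x^5 - (3671/3)x^4 - (11009/3)x^3 - (22886/3)x^2 - (59503/6)x - 36695/6


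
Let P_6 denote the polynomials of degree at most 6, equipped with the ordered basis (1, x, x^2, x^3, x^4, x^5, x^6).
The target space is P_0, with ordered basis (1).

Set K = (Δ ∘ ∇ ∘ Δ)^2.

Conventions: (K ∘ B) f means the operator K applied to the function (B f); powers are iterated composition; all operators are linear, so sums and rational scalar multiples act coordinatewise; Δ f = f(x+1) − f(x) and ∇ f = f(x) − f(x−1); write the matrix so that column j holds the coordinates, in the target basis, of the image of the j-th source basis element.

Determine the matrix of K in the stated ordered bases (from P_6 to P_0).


image of 1: 0
image of x: 0
image of x^2: 0
image of x^3: 0
image of x^4: 0
image of x^5: 0
image of x^6: 720
each image's coordinates form column j of the matrix

the matrix is [[0, 0, 0, 0, 0, 0, 720]] (rows listed top to bottom)


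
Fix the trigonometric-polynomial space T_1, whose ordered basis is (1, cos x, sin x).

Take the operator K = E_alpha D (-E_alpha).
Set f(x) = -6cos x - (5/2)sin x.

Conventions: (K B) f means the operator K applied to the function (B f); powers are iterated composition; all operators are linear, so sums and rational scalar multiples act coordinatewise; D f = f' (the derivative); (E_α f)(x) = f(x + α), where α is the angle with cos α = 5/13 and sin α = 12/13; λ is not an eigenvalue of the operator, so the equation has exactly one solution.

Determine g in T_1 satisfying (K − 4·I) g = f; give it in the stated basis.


g(x) = (7267/3826)cos x + (676/1913)sin x

write g with unknown coordinates in the stated basis and equate coefficients in (K − 4·I) g = f
solving from the highest basis element down gives g = (7267/3826)cos x + (676/1913)sin x
check: K g = (3056/1913)cos x - (4157/3826)sin x
so K g − 4·g = -6cos x - (5/2)sin x = f ✓


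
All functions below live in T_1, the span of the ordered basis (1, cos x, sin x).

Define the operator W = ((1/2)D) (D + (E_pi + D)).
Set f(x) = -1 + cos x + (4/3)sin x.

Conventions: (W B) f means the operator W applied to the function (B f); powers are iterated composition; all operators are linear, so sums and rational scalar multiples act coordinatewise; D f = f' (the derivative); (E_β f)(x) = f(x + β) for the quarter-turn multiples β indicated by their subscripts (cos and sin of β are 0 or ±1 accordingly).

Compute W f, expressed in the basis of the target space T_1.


the image equals g(x) = -(5/3)cos x - (5/6)sin x

D f = (4/3)cos x - sin x
E_pi f = -1 - cos x - (4/3)sin x
D f = (4/3)cos x - sin x
(E_pi + D) f = -1 + (1/3)cos x - (7/3)sin x
(D + (E_pi + D)) f = -1 + (5/3)cos x - (10/3)sin x
D (D + (E_pi + D)) f = -(10/3)cos x - (5/3)sin x
((1/2)D) (D + (E_pi + D)) f = -(5/3)cos x - (5/6)sin x


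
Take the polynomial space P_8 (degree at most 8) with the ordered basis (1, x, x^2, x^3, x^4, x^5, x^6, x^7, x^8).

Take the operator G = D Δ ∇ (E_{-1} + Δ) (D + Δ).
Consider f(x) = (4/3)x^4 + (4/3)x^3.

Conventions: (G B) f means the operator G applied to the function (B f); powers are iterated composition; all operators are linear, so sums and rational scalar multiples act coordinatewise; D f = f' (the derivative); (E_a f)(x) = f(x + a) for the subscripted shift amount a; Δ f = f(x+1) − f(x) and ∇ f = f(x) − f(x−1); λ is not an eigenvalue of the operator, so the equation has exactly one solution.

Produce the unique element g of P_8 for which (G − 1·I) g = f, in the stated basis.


write g with unknown coordinates in the stated basis and equate coefficients in (G − 1·I) g = f
solving from the highest basis element down gives g = -(4/3)x^4 - (4/3)x^3 - 64
check: G g = -64
so G g − 1·g = (4/3)x^4 + (4/3)x^3 = f ✓

the result is g(x) = -(4/3)x^4 - (4/3)x^3 - 64


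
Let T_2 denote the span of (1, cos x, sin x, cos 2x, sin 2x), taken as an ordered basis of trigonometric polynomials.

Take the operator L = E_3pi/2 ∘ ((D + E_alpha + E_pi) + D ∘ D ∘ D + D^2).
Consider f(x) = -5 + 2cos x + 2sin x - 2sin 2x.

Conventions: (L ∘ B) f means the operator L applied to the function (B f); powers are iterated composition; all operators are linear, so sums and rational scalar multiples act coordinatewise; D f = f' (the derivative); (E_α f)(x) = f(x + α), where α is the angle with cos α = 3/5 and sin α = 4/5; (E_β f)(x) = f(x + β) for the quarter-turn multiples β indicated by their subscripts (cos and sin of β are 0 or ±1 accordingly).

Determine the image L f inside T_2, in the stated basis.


D f = 2cos x - 2sin x - 4cos 2x
E_alpha f = -5 + (14/5)cos x - (2/5)sin x - (48/25)cos 2x + (14/25)sin 2x
E_pi f = -5 - 2cos x - 2sin x - 2sin 2x
(D + E_alpha + E_pi) f = -10 + (14/5)cos x - (22/5)sin x - (148/25)cos 2x - (36/25)sin 2x
D f = 2cos x - 2sin x - 4cos 2x
D D f = -2cos x - 2sin x + 8sin 2x
D D D f = -2cos x + 2sin x + 16cos 2x
D f = 2cos x - 2sin x - 4cos 2x
D D f = -2cos x - 2sin x + 8sin 2x
((D + E_alpha + E_pi) + D ∘ D ∘ D + D^2) f = -10 - (6/5)cos x - (22/5)sin x + (252/25)cos 2x + (164/25)sin 2x
E_3pi/2 ((D + E_alpha + E_pi) + D ∘ D ∘ D + D^2) f = -10 + (22/5)cos x - (6/5)sin x - (252/25)cos 2x - (164/25)sin 2x

g(x) = -10 + (22/5)cos x - (6/5)sin x - (252/25)cos 2x - (164/25)sin 2x


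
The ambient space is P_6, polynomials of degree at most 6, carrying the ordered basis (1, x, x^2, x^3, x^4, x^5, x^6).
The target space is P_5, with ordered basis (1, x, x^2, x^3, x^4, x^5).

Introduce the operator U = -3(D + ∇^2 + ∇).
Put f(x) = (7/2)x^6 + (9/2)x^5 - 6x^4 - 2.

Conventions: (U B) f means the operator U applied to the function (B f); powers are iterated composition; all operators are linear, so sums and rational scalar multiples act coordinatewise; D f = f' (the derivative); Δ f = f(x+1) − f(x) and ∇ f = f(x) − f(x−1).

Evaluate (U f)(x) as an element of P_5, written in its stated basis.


the result is g(x) = -126x^5 - (585/2)x^4 + 1059x^3 - (2529/2)x^2 + (1179/2)x - 15

D f = 21x^5 + (45/2)x^4 - 24x^3
∇ f = 21x^5 - 30x^4 + x^3 + (57/2)x^2 - (51/2)x + 7
∇ ∇ f = 105x^4 - 330x^3 + 393x^2 - 171x - 2
∇ f = 21x^5 - 30x^4 + x^3 + (57/2)x^2 - (51/2)x + 7
(D + ∇^2 + ∇) f = 42x^5 + (195/2)x^4 - 353x^3 + (843/2)x^2 - (393/2)x + 5
(-3(D + ∇^2 + ∇)) f = -126x^5 - (585/2)x^4 + 1059x^3 - (2529/2)x^2 + (1179/2)x - 15


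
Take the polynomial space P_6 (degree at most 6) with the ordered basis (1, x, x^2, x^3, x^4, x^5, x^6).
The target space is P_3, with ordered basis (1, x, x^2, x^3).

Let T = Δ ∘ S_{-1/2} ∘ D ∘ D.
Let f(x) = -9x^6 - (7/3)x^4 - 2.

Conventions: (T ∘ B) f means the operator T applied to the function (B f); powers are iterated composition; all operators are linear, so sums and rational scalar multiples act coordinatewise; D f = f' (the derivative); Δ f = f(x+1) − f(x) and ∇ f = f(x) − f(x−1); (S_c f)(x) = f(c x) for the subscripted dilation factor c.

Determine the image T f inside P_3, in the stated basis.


g(x) = -(135/2)x^3 - (405/4)x^2 - (163/2)x - 191/8

D f = -54x^5 - (28/3)x^3
D D f = -270x^4 - 28x^2
S_{-1/2} D D f = -(135/8)x^4 - 7x^2
Δ S_{-1/2} D D f = -(135/2)x^3 - (405/4)x^2 - (163/2)x - 191/8


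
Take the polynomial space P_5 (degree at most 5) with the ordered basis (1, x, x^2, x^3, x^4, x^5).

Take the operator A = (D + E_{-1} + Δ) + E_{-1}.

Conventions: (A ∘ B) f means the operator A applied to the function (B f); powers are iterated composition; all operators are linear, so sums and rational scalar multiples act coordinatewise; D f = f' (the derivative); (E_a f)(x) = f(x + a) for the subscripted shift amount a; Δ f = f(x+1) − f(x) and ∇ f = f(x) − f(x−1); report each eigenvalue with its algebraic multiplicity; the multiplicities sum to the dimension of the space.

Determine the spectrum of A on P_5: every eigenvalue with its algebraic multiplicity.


λ = 2 (multiplicity 6)

image of 1: 2
image of x: 2x
image of x^2: 2x^2 + 3
image of x^3: 2x^3 + 9x - 1
image of x^4: 2x^4 + 18x^2 - 4x + 3
image of x^5: 2x^5 + 30x^3 - 10x^2 + 15x - 1
the matrix is upper triangular; its diagonal is (2, 2, 2, 2, 2, 2)
for a triangular matrix the eigenvalues are the diagonal entries, with algebraic multiplicity their repetition count


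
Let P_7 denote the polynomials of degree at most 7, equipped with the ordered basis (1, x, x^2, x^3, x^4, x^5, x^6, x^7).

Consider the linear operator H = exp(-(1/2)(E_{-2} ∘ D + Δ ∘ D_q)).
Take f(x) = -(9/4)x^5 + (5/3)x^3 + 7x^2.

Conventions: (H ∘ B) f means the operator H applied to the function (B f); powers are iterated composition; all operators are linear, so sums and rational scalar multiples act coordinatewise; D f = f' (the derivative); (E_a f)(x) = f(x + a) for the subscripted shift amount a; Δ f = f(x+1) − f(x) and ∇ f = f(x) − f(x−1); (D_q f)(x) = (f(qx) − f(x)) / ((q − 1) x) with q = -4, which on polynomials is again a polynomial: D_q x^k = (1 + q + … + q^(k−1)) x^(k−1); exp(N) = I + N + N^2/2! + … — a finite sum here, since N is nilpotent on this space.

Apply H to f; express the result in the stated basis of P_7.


the result is g(x) = -(9/4)x^5 + (45/8)x^4 + (20965/24)x^3 + (35739/32)x^2 - (539339/192)x - 621417/256

order-1 term: (45/8)x^4 + (1755/2)x^3 + (6065/4)x^2 + (4343/6)x + 7783/24
order-2 term: -(45/8)x^3 - (13095/32)x^2 - (117815/32)x - 277937/96
order-3 term: (45/16)x^2 + (4785/32)x + 15325/96
order-4 term: -(45/64)x - 4155/256
order-5 term: 9/128
the series for exp(-(1/2)(E_{-2} ∘ D + Δ ∘ D_q)) f terminates at order 5
exp(-(1/2)(E_{-2} ∘ D + Δ ∘ D_q)) f = -(9/4)x^5 + (45/8)x^4 + (20965/24)x^3 + (35739/32)x^2 - (539339/192)x - 621417/256


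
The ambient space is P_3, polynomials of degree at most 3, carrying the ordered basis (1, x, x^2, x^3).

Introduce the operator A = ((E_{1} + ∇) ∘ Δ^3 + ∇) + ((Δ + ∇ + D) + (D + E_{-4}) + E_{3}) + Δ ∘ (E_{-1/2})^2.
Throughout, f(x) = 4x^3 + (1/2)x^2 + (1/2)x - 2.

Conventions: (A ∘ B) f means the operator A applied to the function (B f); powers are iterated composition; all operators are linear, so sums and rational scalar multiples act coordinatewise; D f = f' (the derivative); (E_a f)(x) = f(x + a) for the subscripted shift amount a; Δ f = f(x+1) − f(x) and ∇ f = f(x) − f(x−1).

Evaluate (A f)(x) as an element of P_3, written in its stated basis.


the result is g(x) = 8x^3 + 61x^2 + 282x - 98

Δ f = 12x^2 + 13x + 5
Δ Δ f = 24x + 25
Δ Δ Δ f = 24
E_{1} Δ^3 f = 24
∇ Δ^3 f = 0
(E_{1} + ∇) Δ^3 f = 24
∇ f = 12x^2 - 11x + 4
((E_{1} + ∇) ∘ Δ^3 + ∇) f = 12x^2 - 11x + 28
Δ f = 12x^2 + 13x + 5
∇ f = 12x^2 - 11x + 4
D f = 12x^2 + x + 1/2
(Δ + ∇ + D) f = 36x^2 + 3x + 19/2
D f = 12x^2 + x + 1/2
E_{-4} f = 4x^3 - (95/2)x^2 + (377/2)x - 252
(D + E_{-4}) f = 4x^3 - (71/2)x^2 + (379/2)x - 503/2
E_{3} f = 4x^3 + (73/2)x^2 + (223/2)x + 112
((Δ + ∇ + D) + (D + E_{-4}) + E_{3}) f = 8x^3 + 37x^2 + 304x - 130
E_{-1/2} f = 4x^3 - (11/2)x^2 + 3x - 21/8
E_{-1/2} E_{-1/2} f = 4x^3 - (23/2)x^2 + (23/2)x - 6
Δ (E_{-1/2})^2 f = 12x^2 - 11x + 4
(((E_{1} + ∇) ∘ Δ^3 + ∇) + ((Δ + ∇ + D) + (D + E_{-4}) + E_{3}) + Δ ∘ (E_{-1/2})^2) f = 8x^3 + 61x^2 + 282x - 98


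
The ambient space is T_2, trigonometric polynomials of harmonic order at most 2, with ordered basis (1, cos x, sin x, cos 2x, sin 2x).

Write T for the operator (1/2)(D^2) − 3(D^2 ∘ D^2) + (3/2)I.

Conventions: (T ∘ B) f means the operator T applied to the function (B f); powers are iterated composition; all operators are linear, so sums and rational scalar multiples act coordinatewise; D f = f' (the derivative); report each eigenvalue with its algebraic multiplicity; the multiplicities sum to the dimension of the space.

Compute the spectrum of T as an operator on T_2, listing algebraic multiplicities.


image of 1: 3/2
image of cos x: -2cos x
image of sin x: -2sin x
image of cos 2x: -(97/2)cos 2x
image of sin 2x: -(97/2)sin 2x
the matrix is diagonal; its diagonal is (3/2, -2, -2, -97/2, -97/2)
for a triangular matrix the eigenvalues are the diagonal entries, with algebraic multiplicity their repetition count

λ = -97/2 (multiplicity 2), λ = -2 (multiplicity 2), λ = 3/2 (multiplicity 1)


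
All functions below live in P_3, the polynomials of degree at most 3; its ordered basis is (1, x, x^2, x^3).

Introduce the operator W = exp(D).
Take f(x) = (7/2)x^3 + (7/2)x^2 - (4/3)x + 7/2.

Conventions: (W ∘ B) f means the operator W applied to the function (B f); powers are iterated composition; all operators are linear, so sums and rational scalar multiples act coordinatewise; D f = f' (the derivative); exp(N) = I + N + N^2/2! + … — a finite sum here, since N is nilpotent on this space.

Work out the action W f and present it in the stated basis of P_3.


order-1 term: (21/2)x^2 + 7x - 4/3
order-2 term: (21/2)x + 7/2
order-3 term: 7/2
the series for exp(D) f terminates at order 3
exp(D) f = (7/2)x^3 + 14x^2 + (97/6)x + 55/6

the result is g(x) = (7/2)x^3 + 14x^2 + (97/6)x + 55/6


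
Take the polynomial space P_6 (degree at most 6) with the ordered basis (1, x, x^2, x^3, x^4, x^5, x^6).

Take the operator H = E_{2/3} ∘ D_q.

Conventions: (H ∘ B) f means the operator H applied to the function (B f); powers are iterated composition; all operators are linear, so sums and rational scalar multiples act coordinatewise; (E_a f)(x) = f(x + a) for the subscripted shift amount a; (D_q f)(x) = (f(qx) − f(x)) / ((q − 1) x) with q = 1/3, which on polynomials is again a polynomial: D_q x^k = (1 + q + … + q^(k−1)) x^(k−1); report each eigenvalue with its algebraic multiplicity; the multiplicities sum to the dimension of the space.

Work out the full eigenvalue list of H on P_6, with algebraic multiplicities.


image of 1: 0
image of x: 1
image of x^2: (4/3)x + 8/9
image of x^3: (13/9)x^2 + (52/27)x + 52/81
image of x^4: (40/27)x^3 + (80/27)x^2 + (160/81)x + 320/729
image of x^5: (121/81)x^4 + (968/243)x^3 + (968/243)x^2 + (3872/2187)x + 1936/6561
image of x^6: (364/243)x^5 + (3640/729)x^4 + (14560/2187)x^3 + (29120/6561)x^2 + (29120/19683)x + 11648/59049
the matrix is upper triangular; its diagonal is (0, 0, 0, 0, 0, 0, 0)
for a triangular matrix the eigenvalues are the diagonal entries, with algebraic multiplicity their repetition count

λ = 0 (multiplicity 7)


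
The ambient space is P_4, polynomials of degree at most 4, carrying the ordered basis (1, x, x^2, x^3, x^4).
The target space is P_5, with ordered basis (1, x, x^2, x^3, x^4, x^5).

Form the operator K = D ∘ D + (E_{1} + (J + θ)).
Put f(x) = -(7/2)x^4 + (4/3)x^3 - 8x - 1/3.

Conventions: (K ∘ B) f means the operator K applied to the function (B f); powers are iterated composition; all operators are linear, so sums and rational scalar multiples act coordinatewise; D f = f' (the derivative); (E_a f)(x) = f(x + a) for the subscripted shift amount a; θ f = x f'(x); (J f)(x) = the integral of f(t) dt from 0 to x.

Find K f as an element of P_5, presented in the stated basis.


D f = -14x^3 + 4x^2 - 8
D D f = -42x^2 + 8x
E_{1} f = -(7/2)x^4 - (38/3)x^3 - 17x^2 - 18x - 21/2
J f = -(7/10)x^5 + (1/3)x^4 - 4x^2 - (1/3)x
θ f = -14x^4 + 4x^3 - 8x
(J + θ) f = -(7/10)x^5 - (41/3)x^4 + 4x^3 - 4x^2 - (25/3)x
(E_{1} + (J + θ)) f = -(7/10)x^5 - (103/6)x^4 - (26/3)x^3 - 21x^2 - (79/3)x - 21/2
(D ∘ D + (E_{1} + (J + θ))) f = -(7/10)x^5 - (103/6)x^4 - (26/3)x^3 - 63x^2 - (55/3)x - 21/2

the image equals g(x) = -(7/10)x^5 - (103/6)x^4 - (26/3)x^3 - 63x^2 - (55/3)x - 21/2


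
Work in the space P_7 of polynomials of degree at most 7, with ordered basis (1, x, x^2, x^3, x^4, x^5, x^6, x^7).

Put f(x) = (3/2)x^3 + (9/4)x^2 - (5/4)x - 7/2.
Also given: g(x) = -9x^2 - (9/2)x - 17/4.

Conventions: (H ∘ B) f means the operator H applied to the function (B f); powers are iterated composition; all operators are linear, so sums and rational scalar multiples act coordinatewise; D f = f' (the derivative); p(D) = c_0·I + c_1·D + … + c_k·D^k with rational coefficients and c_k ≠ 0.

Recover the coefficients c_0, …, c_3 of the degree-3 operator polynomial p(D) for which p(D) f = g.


D^0 f = (3/2)x^3 + (9/4)x^2 - (5/4)x - 7/2
D^1 f = (9/2)x^2 + (9/2)x - 5/4
D^2 f = 9x + 9/2
D^3 f = 9
matching coefficients of g against c_0 f + c_1 Df + … from the top degree down determines the c_i
solution: c_0 = 0, c_1 = -2, c_2 = 1/2, c_3 = -1

p(D) = -2·D + (1/2)·D^2 − D^3, i.e. c_0 = 0, c_1 = -2, c_2 = 1/2, c_3 = -1


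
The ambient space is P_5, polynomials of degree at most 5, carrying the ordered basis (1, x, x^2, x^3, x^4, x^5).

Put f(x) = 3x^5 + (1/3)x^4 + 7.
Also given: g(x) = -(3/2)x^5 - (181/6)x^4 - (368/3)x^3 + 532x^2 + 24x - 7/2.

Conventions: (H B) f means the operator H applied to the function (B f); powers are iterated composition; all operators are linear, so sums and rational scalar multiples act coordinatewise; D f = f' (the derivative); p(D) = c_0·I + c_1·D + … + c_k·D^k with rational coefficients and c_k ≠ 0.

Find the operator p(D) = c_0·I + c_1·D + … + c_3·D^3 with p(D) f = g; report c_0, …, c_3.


D^0 f = 3x^5 + (1/3)x^4 + 7
D^1 f = 15x^4 + (4/3)x^3
D^2 f = 60x^3 + 4x^2
D^3 f = 180x^2 + 8x
matching coefficients of g against c_0 f + c_1 Df + … from the top degree down determines the c_i
solution: c_0 = -1/2, c_1 = -2, c_2 = -2, c_3 = 3

c_0 = -1/2, c_1 = -2, c_2 = -2, c_3 = 3


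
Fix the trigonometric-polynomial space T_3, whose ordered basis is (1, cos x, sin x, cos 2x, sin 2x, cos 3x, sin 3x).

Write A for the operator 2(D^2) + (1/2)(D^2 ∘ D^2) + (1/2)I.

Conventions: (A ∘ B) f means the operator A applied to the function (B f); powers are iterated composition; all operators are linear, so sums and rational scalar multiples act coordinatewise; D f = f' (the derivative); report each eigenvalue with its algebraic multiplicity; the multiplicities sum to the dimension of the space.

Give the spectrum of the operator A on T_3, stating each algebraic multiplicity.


image of 1: 1/2
image of cos x: -cos x
image of sin x: -sin x
image of cos 2x: (1/2)cos 2x
image of sin 2x: (1/2)sin 2x
image of cos 3x: 23cos 3x
image of sin 3x: 23sin 3x
the matrix is diagonal; its diagonal is (1/2, -1, -1, 1/2, 1/2, 23, 23)
for a triangular matrix the eigenvalues are the diagonal entries, with algebraic multiplicity their repetition count

λ = -1 (multiplicity 2), λ = 1/2 (multiplicity 3), λ = 23 (multiplicity 2)


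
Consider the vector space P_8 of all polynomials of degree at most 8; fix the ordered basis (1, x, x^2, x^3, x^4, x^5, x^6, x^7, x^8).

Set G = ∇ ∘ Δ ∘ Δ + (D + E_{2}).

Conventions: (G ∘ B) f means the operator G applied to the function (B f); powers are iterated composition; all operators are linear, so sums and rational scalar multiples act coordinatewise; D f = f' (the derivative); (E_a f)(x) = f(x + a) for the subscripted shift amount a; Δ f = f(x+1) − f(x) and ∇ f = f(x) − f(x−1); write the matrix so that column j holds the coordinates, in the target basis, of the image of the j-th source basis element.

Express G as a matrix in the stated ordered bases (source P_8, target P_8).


the matrix is [[1, 3, 4, 14, 28, 62, 124, 254, 508]; [0, 1, 6, 12, 56, 140, 372, 868, 2032]; [0, 0, 1, 9, 24, 140, 420, 1302, 3472]; [0, 0, 0, 1, 12, 40, 280, 980, 3472]; [0, 0, 0, 0, 1, 15, 60, 490, 1960]; [0, 0, 0, 0, 0, 1, 18, 84, 784]; [0, 0, 0, 0, 0, 0, 1, 21, 112]; [0, 0, 0, 0, 0, 0, 0, 1, 24]; [0, 0, 0, 0, 0, 0, 0, 0, 1]] (rows listed top to bottom)

image of 1: 1
image of x: x + 3
image of x^2: x^2 + 6x + 4
image of x^3: x^3 + 9x^2 + 12x + 14
image of x^4: x^4 + 12x^3 + 24x^2 + 56x + 28
image of x^5: x^5 + 15x^4 + 40x^3 + 140x^2 + 140x + 62
image of x^6: x^6 + 18x^5 + 60x^4 + 280x^3 + 420x^2 + 372x + 124
image of x^7: x^7 + 21x^6 + 84x^5 + 490x^4 + 980x^3 + 1302x^2 + 868x + 254
image of x^8: x^8 + 24x^7 + 112x^6 + 784x^5 + 1960x^4 + 3472x^3 + 3472x^2 + 2032x + 508
each image's coordinates form column j of the matrix


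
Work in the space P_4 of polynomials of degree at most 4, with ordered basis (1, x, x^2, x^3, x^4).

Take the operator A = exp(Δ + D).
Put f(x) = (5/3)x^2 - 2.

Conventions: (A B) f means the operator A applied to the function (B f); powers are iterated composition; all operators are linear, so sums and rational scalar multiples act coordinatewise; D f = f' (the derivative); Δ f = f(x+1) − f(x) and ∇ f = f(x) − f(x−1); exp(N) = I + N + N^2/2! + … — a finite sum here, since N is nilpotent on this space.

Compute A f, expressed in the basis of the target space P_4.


the image equals g(x) = (5/3)x^2 + (20/3)x + 19/3

order-1 term: (20/3)x + 5/3
order-2 term: 20/3
the series for exp(Δ + D) f terminates at order 2
exp(Δ + D) f = (5/3)x^2 + (20/3)x + 19/3


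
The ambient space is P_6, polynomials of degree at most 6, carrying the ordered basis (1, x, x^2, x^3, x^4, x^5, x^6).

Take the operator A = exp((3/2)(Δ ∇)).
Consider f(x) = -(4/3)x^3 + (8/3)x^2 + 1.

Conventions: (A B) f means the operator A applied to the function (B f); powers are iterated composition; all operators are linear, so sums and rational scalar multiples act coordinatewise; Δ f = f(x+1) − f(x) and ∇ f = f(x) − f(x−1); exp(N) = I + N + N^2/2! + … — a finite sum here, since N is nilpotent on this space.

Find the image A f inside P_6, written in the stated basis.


the image equals g(x) = -(4/3)x^3 + (8/3)x^2 - 12x + 9

order-1 term: -12x + 8
the series for exp((3/2)(Δ ∇)) f terminates at order 1
exp((3/2)(Δ ∇)) f = -(4/3)x^3 + (8/3)x^2 - 12x + 9


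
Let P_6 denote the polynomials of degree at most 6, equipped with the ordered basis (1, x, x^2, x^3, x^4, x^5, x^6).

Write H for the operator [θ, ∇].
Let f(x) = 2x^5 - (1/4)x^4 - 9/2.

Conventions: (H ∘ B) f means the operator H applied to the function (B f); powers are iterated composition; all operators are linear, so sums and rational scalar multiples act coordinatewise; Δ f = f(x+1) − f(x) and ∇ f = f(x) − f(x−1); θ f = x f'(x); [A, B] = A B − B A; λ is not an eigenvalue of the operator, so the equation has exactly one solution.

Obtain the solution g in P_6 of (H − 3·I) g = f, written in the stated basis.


g(x) = -(2/3)x^5 + (43/36)x^4 - (163/27)x^3 + (472/27)x^2 - (2669/81)x + 15979/486

write g with unknown coordinates in the stated basis and equate coefficients in (H − 3·I) g = f
solving from the highest basis element down gives g = -(2/3)x^5 + (43/36)x^4 - (163/27)x^3 + (472/27)x^2 - (2669/81)x + 15979/486
check: H g = (10/3)x^4 - (163/9)x^3 + (472/9)x^2 - (2669/27)x + 7625/81
so H g − 3·g = 2x^5 - (1/4)x^4 - 9/2 = f ✓


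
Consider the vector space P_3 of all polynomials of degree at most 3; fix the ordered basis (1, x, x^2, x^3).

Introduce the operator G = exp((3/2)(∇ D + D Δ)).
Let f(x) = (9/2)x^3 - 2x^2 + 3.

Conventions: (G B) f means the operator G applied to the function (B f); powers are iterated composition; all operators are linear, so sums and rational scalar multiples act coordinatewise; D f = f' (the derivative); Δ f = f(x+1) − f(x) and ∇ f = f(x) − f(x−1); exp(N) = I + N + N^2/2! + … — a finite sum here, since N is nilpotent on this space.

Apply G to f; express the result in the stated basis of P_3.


the image equals g(x) = (9/2)x^3 - 2x^2 + 81x - 9

order-1 term: 81x - 12
the series for exp((3/2)(∇ D + D Δ)) f terminates at order 1
exp((3/2)(∇ D + D Δ)) f = (9/2)x^3 - 2x^2 + 81x - 9


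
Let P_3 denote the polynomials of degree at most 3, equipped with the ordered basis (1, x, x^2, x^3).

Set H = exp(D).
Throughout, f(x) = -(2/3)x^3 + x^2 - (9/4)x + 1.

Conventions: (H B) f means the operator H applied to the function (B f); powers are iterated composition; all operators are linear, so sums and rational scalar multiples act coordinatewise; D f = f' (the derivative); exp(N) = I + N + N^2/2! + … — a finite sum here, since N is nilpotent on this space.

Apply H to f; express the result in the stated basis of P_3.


the result is g(x) = -(2/3)x^3 - x^2 - (9/4)x - 11/12

order-1 term: -2x^2 + 2x - 9/4
order-2 term: -2x + 1
order-3 term: -2/3
the series for exp(D) f terminates at order 3
exp(D) f = -(2/3)x^3 - x^2 - (9/4)x - 11/12


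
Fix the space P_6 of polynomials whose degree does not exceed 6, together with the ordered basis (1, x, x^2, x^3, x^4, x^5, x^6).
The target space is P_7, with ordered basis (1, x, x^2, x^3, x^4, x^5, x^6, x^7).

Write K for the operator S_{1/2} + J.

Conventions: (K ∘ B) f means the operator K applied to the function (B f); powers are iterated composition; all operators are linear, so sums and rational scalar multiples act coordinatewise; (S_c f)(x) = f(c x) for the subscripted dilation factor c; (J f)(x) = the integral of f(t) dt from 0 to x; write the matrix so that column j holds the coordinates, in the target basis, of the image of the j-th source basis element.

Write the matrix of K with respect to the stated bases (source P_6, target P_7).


image of 1: x + 1
image of x: (1/2)x^2 + (1/2)x
image of x^2: (1/3)x^3 + (1/4)x^2
image of x^3: (1/4)x^4 + (1/8)x^3
image of x^4: (1/5)x^5 + (1/16)x^4
image of x^5: (1/6)x^6 + (1/32)x^5
image of x^6: (1/7)x^7 + (1/64)x^6
each image's coordinates form column j of the matrix

the matrix is [[1, 0, 0, 0, 0, 0, 0]; [1, 1/2, 0, 0, 0, 0, 0]; [0, 1/2, 1/4, 0, 0, 0, 0]; [0, 0, 1/3, 1/8, 0, 0, 0]; [0, 0, 0, 1/4, 1/16, 0, 0]; [0, 0, 0, 0, 1/5, 1/32, 0]; [0, 0, 0, 0, 0, 1/6, 1/64]; [0, 0, 0, 0, 0, 0, 1/7]] (rows listed top to bottom)


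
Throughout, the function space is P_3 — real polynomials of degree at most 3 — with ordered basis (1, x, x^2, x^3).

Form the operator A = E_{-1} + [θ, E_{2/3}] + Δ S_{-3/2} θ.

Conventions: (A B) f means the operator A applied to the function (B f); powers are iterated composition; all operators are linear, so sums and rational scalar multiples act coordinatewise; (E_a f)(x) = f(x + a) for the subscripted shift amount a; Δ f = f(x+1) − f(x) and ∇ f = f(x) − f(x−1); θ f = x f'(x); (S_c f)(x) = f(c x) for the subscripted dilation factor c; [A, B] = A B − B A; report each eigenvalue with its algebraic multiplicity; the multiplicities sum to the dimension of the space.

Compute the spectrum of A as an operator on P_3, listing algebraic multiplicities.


λ = 1 (multiplicity 4)

image of 1: 1
image of x: x - 19/6
image of x^2: x^2 + (17/3)x + 83/18
image of x^3: x^3 - (283/8)x^2 - (721/24)x - 865/72
the matrix is upper triangular; its diagonal is (1, 1, 1, 1)
for a triangular matrix the eigenvalues are the diagonal entries, with algebraic multiplicity their repetition count


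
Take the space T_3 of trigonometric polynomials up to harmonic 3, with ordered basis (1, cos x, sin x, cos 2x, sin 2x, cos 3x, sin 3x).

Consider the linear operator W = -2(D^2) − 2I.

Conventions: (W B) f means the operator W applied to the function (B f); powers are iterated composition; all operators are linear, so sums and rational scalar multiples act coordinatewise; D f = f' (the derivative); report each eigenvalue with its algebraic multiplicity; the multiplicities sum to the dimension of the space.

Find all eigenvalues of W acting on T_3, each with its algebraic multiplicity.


image of 1: -2
image of cos x: 0
image of sin x: 0
image of cos 2x: 6cos 2x
image of sin 2x: 6sin 2x
image of cos 3x: 16cos 3x
image of sin 3x: 16sin 3x
the matrix is diagonal; its diagonal is (-2, 0, 0, 6, 6, 16, 16)
for a triangular matrix the eigenvalues are the diagonal entries, with algebraic multiplicity their repetition count

λ = -2 (multiplicity 1), λ = 0 (multiplicity 2), λ = 6 (multiplicity 2), λ = 16 (multiplicity 2)


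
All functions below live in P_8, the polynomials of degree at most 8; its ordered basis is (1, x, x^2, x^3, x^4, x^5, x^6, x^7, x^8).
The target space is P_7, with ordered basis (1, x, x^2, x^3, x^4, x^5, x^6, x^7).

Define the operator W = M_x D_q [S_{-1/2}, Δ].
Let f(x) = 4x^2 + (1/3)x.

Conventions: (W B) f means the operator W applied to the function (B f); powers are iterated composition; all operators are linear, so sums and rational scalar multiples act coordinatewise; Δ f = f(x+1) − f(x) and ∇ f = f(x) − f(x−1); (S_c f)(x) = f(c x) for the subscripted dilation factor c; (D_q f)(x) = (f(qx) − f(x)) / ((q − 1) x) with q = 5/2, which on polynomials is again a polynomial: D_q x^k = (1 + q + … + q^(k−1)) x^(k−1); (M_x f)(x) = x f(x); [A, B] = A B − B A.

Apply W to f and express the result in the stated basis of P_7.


the result is g(x) = -6x

Δ f = 8x + 13/3
S_{-1/2} Δ f = -4x + 13/3
S_{-1/2} f = x^2 - (1/6)x
Δ S_{-1/2} f = 2x + 5/6
[S_{-1/2}, Δ] f = -6x + 7/2
D_q [S_{-1/2}, Δ] f = -6
M_x D_q [S_{-1/2}, Δ] f = -6x


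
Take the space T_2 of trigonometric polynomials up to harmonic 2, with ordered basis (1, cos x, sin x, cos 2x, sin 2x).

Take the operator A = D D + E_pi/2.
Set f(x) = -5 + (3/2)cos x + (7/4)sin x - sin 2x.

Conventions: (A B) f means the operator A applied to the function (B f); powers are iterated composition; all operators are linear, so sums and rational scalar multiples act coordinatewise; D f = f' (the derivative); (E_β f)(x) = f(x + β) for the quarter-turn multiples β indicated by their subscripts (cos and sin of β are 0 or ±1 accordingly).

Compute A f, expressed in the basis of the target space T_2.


g(x) = -5 + (1/4)cos x - (13/4)sin x + 5sin 2x

D f = (7/4)cos x - (3/2)sin x - 2cos 2x
D D f = -(3/2)cos x - (7/4)sin x + 4sin 2x
E_pi/2 f = -5 + (7/4)cos x - (3/2)sin x + sin 2x
(D D + E_pi/2) f = -5 + (1/4)cos x - (13/4)sin x + 5sin 2x
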